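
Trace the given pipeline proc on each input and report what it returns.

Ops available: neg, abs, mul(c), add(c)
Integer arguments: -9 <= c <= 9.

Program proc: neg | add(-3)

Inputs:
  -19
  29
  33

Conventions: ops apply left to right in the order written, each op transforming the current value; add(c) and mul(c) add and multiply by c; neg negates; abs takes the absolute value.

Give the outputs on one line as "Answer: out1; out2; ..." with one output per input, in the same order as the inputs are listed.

Execution, op by op:
  -19 -> 19 -> 16
  29 -> -29 -> -32
  33 -> -33 -> -36

16; -32; -36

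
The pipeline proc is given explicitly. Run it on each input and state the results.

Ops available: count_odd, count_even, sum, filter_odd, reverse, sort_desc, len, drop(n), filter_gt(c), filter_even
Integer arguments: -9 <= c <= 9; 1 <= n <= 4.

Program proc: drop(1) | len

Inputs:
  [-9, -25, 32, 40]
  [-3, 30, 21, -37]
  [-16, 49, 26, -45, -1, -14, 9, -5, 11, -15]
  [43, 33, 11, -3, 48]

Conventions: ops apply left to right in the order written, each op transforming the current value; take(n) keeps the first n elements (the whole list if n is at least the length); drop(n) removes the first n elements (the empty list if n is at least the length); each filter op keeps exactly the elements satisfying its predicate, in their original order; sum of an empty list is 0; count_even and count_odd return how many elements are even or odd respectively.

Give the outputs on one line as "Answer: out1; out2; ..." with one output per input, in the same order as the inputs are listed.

Execution, op by op:
  [-9, -25, 32, 40] -> [-25, 32, 40] -> 3
  [-3, 30, 21, -37] -> [30, 21, -37] -> 3
  [-16, 49, 26, -45, -1, -14, 9, -5, 11, -15] -> [49, 26, -45, -1, -14, 9, -5, 11, -15] -> 9
  [43, 33, 11, -3, 48] -> [33, 11, -3, 48] -> 4

3; 3; 9; 4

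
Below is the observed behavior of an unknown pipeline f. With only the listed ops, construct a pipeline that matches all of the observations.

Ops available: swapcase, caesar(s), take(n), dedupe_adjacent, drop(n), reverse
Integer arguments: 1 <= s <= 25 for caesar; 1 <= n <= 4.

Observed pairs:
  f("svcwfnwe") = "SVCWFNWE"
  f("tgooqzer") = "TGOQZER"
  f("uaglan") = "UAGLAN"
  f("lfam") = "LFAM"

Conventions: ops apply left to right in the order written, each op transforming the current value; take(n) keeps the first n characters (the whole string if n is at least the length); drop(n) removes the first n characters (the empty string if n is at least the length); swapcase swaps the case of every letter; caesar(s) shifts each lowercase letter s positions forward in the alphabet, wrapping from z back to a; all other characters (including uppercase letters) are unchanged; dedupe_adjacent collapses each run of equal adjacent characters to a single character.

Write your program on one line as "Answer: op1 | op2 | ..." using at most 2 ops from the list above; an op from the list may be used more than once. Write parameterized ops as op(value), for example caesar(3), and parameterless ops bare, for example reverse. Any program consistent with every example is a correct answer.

dedupe_adjacent | swapcase

Check, running the answer program on each example:
  "svcwfnwe" -> "svcwfnwe" -> "SVCWFNWE"
  "tgooqzer" -> "tgoqzer" -> "TGOQZER"
  "uaglan" -> "uaglan" -> "UAGLAN"
  "lfam" -> "lfam" -> "LFAM"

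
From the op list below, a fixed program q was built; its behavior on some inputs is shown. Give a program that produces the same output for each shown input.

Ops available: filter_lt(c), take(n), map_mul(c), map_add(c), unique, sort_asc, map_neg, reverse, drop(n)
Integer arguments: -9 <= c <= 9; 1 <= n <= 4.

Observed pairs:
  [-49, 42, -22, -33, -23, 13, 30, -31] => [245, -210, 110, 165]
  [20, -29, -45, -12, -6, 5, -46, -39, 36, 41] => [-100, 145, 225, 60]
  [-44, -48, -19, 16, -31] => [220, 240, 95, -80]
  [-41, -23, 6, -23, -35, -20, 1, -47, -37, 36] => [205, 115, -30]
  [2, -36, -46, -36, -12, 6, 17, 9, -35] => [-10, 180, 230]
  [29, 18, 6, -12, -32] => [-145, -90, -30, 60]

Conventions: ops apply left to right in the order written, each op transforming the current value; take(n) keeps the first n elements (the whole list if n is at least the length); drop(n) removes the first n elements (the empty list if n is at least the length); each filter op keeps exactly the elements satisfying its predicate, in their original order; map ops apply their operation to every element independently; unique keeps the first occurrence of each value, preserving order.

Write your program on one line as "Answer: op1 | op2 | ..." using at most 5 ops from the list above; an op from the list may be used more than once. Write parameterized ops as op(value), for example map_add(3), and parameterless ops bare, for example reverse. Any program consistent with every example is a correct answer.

map_mul(5) | map_neg | take(4) | unique

Check, running the answer program on each example:
  [-49, 42, -22, -33, -23, 13, 30, -31] -> [-245, 210, -110, -165, -115, 65, 150, -155] -> [245, -210, 110, 165, 115, -65, -150, 155] -> [245, -210, 110, 165] -> [245, -210, 110, 165]
  [20, -29, -45, -12, -6, 5, -46, -39, 36, 41] -> [100, -145, -225, -60, -30, 25, -230, -195, 180, 205] -> [-100, 145, 225, 60, 30, -25, 230, 195, -180, -205] -> [-100, 145, 225, 60] -> [-100, 145, 225, 60]
  [-44, -48, -19, 16, -31] -> [-220, -240, -95, 80, -155] -> [220, 240, 95, -80, 155] -> [220, 240, 95, -80] -> [220, 240, 95, -80]
  [-41, -23, 6, -23, -35, -20, 1, -47, -37, 36] -> [-205, -115, 30, -115, -175, -100, 5, -235, -185, 180] -> [205, 115, -30, 115, 175, 100, -5, 235, 185, -180] -> [205, 115, -30, 115] -> [205, 115, -30]
  [2, -36, -46, -36, -12, 6, 17, 9, -35] -> [10, -180, -230, -180, -60, 30, 85, 45, -175] -> [-10, 180, 230, 180, 60, -30, -85, -45, 175] -> [-10, 180, 230, 180] -> [-10, 180, 230]
  [29, 18, 6, -12, -32] -> [145, 90, 30, -60, -160] -> [-145, -90, -30, 60, 160] -> [-145, -90, -30, 60] -> [-145, -90, -30, 60]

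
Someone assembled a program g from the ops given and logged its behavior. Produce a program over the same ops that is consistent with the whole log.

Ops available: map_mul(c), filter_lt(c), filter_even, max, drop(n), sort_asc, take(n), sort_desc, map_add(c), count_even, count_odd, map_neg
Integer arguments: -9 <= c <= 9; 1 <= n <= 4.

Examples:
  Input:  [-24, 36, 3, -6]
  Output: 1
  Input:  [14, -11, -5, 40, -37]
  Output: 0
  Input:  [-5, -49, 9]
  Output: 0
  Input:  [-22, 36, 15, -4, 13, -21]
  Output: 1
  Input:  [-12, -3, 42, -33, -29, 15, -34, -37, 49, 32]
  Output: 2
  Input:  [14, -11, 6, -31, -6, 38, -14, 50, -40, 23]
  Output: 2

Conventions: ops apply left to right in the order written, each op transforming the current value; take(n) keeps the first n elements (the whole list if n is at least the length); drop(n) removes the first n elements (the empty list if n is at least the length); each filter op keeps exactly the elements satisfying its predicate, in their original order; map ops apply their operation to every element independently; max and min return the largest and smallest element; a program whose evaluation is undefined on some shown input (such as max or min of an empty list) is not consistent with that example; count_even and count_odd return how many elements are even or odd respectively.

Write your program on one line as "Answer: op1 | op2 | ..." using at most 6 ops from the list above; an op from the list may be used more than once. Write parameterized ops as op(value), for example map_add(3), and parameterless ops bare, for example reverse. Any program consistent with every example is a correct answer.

sort_desc | filter_lt(-8) | map_neg | map_add(3) | count_odd

Check, running the answer program on each example:
  [-24, 36, 3, -6] -> [36, 3, -6, -24] -> [-24] -> [24] -> [27] -> 1
  [14, -11, -5, 40, -37] -> [40, 14, -5, -11, -37] -> [-11, -37] -> [11, 37] -> [14, 40] -> 0
  [-5, -49, 9] -> [9, -5, -49] -> [-49] -> [49] -> [52] -> 0
  [-22, 36, 15, -4, 13, -21] -> [36, 15, 13, -4, -21, -22] -> [-21, -22] -> [21, 22] -> [24, 25] -> 1
  [-12, -3, 42, -33, -29, 15, -34, -37, 49, 32] -> [49, 42, 32, 15, -3, -12, -29, -33, -34, -37] -> [-12, -29, -33, -34, -37] -> [12, 29, 33, 34, 37] -> [15, 32, 36, 37, 40] -> 2
  [14, -11, 6, -31, -6, 38, -14, 50, -40, 23] -> [50, 38, 23, 14, 6, -6, -11, -14, -31, -40] -> [-11, -14, -31, -40] -> [11, 14, 31, 40] -> [14, 17, 34, 43] -> 2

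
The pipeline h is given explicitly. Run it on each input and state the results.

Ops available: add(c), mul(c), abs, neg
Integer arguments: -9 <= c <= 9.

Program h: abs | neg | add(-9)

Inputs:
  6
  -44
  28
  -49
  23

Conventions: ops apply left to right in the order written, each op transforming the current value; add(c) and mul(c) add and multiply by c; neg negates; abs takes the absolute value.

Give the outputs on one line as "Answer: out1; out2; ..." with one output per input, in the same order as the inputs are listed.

-15; -53; -37; -58; -32

Execution, op by op:
  6 -> 6 -> -6 -> -15
  -44 -> 44 -> -44 -> -53
  28 -> 28 -> -28 -> -37
  -49 -> 49 -> -49 -> -58
  23 -> 23 -> -23 -> -32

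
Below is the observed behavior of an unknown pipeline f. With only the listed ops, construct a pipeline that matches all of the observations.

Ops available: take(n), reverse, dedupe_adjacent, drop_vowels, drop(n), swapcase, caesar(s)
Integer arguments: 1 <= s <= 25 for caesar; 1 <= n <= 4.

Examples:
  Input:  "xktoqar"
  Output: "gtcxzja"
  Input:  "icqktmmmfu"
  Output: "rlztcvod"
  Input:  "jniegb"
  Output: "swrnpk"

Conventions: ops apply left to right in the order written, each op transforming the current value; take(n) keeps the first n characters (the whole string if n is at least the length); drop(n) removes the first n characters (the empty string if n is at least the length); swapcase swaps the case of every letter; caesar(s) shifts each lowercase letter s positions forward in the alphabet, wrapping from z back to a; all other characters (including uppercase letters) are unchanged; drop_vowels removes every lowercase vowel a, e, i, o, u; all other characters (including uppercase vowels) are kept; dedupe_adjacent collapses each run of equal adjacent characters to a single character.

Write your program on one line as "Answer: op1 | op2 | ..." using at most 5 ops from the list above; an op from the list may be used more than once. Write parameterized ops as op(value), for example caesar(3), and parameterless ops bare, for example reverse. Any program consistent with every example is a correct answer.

caesar(9) | reverse | dedupe_adjacent | reverse

Check, running the answer program on each example:
  "xktoqar" -> "gtcxzja" -> "ajzxctg" -> "ajzxctg" -> "gtcxzja"
  "icqktmmmfu" -> "rlztcvvvod" -> "dovvvctzlr" -> "dovctzlr" -> "rlztcvod"
  "jniegb" -> "swrnpk" -> "kpnrws" -> "kpnrws" -> "swrnpk"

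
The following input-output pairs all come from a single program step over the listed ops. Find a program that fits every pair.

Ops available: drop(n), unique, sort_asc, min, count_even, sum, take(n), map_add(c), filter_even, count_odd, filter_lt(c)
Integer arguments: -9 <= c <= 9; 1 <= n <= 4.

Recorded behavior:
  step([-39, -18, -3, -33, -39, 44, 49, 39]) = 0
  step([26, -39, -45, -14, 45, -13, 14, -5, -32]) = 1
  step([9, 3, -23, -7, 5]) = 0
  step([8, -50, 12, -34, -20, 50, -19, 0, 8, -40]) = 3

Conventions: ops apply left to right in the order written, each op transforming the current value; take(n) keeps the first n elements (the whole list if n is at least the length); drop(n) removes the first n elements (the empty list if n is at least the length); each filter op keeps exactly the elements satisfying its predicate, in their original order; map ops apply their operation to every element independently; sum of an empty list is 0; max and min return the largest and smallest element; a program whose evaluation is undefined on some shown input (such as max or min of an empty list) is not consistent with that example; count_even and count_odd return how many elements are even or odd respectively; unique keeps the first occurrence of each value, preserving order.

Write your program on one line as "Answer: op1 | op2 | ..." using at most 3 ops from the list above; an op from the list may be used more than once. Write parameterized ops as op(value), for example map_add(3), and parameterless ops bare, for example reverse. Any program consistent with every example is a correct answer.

sort_asc | take(3) | count_even

Check, running the answer program on each example:
  [-39, -18, -3, -33, -39, 44, 49, 39] -> [-39, -39, -33, -18, -3, 39, 44, 49] -> [-39, -39, -33] -> 0
  [26, -39, -45, -14, 45, -13, 14, -5, -32] -> [-45, -39, -32, -14, -13, -5, 14, 26, 45] -> [-45, -39, -32] -> 1
  [9, 3, -23, -7, 5] -> [-23, -7, 3, 5, 9] -> [-23, -7, 3] -> 0
  [8, -50, 12, -34, -20, 50, -19, 0, 8, -40] -> [-50, -40, -34, -20, -19, 0, 8, 8, 12, 50] -> [-50, -40, -34] -> 3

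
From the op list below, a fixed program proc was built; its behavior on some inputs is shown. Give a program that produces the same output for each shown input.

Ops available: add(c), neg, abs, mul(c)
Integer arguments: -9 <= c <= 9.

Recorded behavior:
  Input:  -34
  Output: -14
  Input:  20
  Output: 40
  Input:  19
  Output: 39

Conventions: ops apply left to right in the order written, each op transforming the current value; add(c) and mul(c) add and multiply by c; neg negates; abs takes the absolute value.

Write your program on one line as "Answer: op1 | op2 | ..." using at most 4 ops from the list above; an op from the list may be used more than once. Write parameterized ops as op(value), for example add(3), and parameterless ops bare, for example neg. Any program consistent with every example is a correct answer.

add(6) | add(5) | add(9)

Check, running the answer program on each example:
  -34 -> -28 -> -23 -> -14
  20 -> 26 -> 31 -> 40
  19 -> 25 -> 30 -> 39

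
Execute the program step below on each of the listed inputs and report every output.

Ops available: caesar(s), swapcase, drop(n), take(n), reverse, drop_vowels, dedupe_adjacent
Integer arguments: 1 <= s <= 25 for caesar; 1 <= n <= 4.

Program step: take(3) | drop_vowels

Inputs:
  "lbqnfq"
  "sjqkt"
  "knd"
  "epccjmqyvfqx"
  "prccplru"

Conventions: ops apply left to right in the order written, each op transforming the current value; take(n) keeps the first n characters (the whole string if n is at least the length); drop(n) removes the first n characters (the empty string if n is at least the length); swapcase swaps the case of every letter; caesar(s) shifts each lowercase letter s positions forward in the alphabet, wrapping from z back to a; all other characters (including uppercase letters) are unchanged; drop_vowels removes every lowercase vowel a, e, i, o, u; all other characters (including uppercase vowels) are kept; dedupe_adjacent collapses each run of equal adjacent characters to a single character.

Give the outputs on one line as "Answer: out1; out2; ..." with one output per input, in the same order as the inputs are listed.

Execution, op by op:
  "lbqnfq" -> "lbq" -> "lbq"
  "sjqkt" -> "sjq" -> "sjq"
  "knd" -> "knd" -> "knd"
  "epccjmqyvfqx" -> "epc" -> "pc"
  "prccplru" -> "prc" -> "prc"

"lbq"; "sjq"; "knd"; "pc"; "prc"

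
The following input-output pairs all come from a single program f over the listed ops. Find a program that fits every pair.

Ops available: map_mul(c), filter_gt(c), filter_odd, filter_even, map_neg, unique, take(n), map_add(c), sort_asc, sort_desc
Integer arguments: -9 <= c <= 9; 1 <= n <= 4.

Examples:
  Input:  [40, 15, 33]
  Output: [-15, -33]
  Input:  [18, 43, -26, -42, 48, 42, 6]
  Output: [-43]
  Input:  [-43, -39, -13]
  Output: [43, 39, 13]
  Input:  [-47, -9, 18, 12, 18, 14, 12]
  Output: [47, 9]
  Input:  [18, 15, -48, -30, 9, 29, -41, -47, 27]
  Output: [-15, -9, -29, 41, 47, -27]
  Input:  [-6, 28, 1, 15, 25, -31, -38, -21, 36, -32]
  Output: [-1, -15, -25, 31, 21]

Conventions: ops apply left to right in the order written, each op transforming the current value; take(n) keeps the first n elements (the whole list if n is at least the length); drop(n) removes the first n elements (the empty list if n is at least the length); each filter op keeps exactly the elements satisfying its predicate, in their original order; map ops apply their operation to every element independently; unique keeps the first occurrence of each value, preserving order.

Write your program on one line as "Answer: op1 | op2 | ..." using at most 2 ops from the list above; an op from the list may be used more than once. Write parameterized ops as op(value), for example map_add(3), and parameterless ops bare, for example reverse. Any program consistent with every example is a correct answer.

map_neg | filter_odd

Check, running the answer program on each example:
  [40, 15, 33] -> [-40, -15, -33] -> [-15, -33]
  [18, 43, -26, -42, 48, 42, 6] -> [-18, -43, 26, 42, -48, -42, -6] -> [-43]
  [-43, -39, -13] -> [43, 39, 13] -> [43, 39, 13]
  [-47, -9, 18, 12, 18, 14, 12] -> [47, 9, -18, -12, -18, -14, -12] -> [47, 9]
  [18, 15, -48, -30, 9, 29, -41, -47, 27] -> [-18, -15, 48, 30, -9, -29, 41, 47, -27] -> [-15, -9, -29, 41, 47, -27]
  [-6, 28, 1, 15, 25, -31, -38, -21, 36, -32] -> [6, -28, -1, -15, -25, 31, 38, 21, -36, 32] -> [-1, -15, -25, 31, 21]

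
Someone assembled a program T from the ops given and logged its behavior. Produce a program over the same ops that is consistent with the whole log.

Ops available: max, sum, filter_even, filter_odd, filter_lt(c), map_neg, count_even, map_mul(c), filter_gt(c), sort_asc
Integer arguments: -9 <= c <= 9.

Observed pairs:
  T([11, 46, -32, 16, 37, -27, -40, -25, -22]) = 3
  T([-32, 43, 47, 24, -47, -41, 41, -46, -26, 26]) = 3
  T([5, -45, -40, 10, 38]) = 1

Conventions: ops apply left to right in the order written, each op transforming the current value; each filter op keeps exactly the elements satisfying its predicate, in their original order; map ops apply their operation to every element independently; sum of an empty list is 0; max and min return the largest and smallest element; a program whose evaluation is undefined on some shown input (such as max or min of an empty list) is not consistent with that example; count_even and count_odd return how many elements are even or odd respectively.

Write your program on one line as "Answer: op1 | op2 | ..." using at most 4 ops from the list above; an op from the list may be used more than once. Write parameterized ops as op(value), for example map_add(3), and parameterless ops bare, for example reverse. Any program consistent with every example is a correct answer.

sort_asc | map_mul(7) | filter_lt(2) | count_even

Check, running the answer program on each example:
  [11, 46, -32, 16, 37, -27, -40, -25, -22] -> [-40, -32, -27, -25, -22, 11, 16, 37, 46] -> [-280, -224, -189, -175, -154, 77, 112, 259, 322] -> [-280, -224, -189, -175, -154] -> 3
  [-32, 43, 47, 24, -47, -41, 41, -46, -26, 26] -> [-47, -46, -41, -32, -26, 24, 26, 41, 43, 47] -> [-329, -322, -287, -224, -182, 168, 182, 287, 301, 329] -> [-329, -322, -287, -224, -182] -> 3
  [5, -45, -40, 10, 38] -> [-45, -40, 5, 10, 38] -> [-315, -280, 35, 70, 266] -> [-315, -280] -> 1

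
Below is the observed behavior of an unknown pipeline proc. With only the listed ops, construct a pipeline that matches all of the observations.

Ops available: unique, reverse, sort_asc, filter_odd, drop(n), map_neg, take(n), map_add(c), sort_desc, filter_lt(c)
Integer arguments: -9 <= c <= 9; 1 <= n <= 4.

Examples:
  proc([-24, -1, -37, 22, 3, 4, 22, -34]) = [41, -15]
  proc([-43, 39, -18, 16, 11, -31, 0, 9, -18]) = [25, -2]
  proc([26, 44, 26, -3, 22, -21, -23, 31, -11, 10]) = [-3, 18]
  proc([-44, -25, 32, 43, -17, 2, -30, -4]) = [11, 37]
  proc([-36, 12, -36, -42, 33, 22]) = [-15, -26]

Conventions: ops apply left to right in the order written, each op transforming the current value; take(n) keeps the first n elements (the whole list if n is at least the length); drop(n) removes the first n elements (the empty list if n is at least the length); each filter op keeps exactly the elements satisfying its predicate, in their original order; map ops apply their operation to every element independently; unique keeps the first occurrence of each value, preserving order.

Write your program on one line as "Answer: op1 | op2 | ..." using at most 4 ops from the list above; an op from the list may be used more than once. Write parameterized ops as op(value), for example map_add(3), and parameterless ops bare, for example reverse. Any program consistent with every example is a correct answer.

reverse | take(2) | map_neg | map_add(7)

Check, running the answer program on each example:
  [-24, -1, -37, 22, 3, 4, 22, -34] -> [-34, 22, 4, 3, 22, -37, -1, -24] -> [-34, 22] -> [34, -22] -> [41, -15]
  [-43, 39, -18, 16, 11, -31, 0, 9, -18] -> [-18, 9, 0, -31, 11, 16, -18, 39, -43] -> [-18, 9] -> [18, -9] -> [25, -2]
  [26, 44, 26, -3, 22, -21, -23, 31, -11, 10] -> [10, -11, 31, -23, -21, 22, -3, 26, 44, 26] -> [10, -11] -> [-10, 11] -> [-3, 18]
  [-44, -25, 32, 43, -17, 2, -30, -4] -> [-4, -30, 2, -17, 43, 32, -25, -44] -> [-4, -30] -> [4, 30] -> [11, 37]
  [-36, 12, -36, -42, 33, 22] -> [22, 33, -42, -36, 12, -36] -> [22, 33] -> [-22, -33] -> [-15, -26]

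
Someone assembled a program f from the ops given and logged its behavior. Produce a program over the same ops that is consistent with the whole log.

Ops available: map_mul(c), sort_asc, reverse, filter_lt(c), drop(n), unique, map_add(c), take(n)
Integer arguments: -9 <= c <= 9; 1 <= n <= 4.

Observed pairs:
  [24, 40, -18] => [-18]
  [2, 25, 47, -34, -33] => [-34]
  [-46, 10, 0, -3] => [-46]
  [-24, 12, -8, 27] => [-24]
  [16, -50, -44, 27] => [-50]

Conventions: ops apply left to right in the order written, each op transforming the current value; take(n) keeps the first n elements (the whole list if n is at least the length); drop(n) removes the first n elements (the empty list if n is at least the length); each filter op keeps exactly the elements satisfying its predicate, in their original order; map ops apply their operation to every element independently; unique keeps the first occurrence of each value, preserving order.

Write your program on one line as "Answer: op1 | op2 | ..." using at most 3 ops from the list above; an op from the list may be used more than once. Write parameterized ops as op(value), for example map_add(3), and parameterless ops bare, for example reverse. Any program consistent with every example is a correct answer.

sort_asc | take(1)

Check, running the answer program on each example:
  [24, 40, -18] -> [-18, 24, 40] -> [-18]
  [2, 25, 47, -34, -33] -> [-34, -33, 2, 25, 47] -> [-34]
  [-46, 10, 0, -3] -> [-46, -3, 0, 10] -> [-46]
  [-24, 12, -8, 27] -> [-24, -8, 12, 27] -> [-24]
  [16, -50, -44, 27] -> [-50, -44, 16, 27] -> [-50]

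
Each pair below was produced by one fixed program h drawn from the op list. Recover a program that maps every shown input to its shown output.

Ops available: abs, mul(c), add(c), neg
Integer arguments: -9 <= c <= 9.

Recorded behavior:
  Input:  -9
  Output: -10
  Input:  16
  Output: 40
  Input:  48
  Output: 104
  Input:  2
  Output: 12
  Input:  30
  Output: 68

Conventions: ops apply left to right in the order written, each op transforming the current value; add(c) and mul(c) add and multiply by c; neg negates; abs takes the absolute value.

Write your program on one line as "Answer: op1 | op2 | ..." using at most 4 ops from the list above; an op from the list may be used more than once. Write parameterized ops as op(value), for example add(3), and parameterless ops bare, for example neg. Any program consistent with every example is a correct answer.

neg | mul(-2) | add(8)

Check, running the answer program on each example:
  -9 -> 9 -> -18 -> -10
  16 -> -16 -> 32 -> 40
  48 -> -48 -> 96 -> 104
  2 -> -2 -> 4 -> 12
  30 -> -30 -> 60 -> 68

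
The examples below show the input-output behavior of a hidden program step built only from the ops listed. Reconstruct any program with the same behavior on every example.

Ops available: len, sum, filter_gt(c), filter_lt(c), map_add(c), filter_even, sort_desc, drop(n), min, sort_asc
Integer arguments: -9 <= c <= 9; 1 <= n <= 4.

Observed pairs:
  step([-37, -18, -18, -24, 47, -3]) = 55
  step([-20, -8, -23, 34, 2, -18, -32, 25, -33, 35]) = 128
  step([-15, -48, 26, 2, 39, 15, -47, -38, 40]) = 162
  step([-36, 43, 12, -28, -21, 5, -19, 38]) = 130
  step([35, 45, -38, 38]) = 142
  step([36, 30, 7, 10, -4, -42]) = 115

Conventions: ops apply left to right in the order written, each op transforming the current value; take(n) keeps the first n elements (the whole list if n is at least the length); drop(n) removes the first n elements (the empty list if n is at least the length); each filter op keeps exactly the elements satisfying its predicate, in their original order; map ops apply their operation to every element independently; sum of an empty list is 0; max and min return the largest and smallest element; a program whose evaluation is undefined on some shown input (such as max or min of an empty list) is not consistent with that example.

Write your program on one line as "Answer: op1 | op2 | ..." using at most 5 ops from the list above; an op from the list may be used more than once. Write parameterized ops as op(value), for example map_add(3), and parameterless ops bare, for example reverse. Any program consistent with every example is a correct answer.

map_add(-1) | sort_asc | map_add(9) | filter_gt(8) | sum

Check, running the answer program on each example:
  [-37, -18, -18, -24, 47, -3] -> [-38, -19, -19, -25, 46, -4] -> [-38, -25, -19, -19, -4, 46] -> [-29, -16, -10, -10, 5, 55] -> [55] -> 55
  [-20, -8, -23, 34, 2, -18, -32, 25, -33, 35] -> [-21, -9, -24, 33, 1, -19, -33, 24, -34, 34] -> [-34, -33, -24, -21, -19, -9, 1, 24, 33, 34] -> [-25, -24, -15, -12, -10, 0, 10, 33, 42, 43] -> [10, 33, 42, 43] -> 128
  [-15, -48, 26, 2, 39, 15, -47, -38, 40] -> [-16, -49, 25, 1, 38, 14, -48, -39, 39] -> [-49, -48, -39, -16, 1, 14, 25, 38, 39] -> [-40, -39, -30, -7, 10, 23, 34, 47, 48] -> [10, 23, 34, 47, 48] -> 162
  [-36, 43, 12, -28, -21, 5, -19, 38] -> [-37, 42, 11, -29, -22, 4, -20, 37] -> [-37, -29, -22, -20, 4, 11, 37, 42] -> [-28, -20, -13, -11, 13, 20, 46, 51] -> [13, 20, 46, 51] -> 130
  [35, 45, -38, 38] -> [34, 44, -39, 37] -> [-39, 34, 37, 44] -> [-30, 43, 46, 53] -> [43, 46, 53] -> 142
  [36, 30, 7, 10, -4, -42] -> [35, 29, 6, 9, -5, -43] -> [-43, -5, 6, 9, 29, 35] -> [-34, 4, 15, 18, 38, 44] -> [15, 18, 38, 44] -> 115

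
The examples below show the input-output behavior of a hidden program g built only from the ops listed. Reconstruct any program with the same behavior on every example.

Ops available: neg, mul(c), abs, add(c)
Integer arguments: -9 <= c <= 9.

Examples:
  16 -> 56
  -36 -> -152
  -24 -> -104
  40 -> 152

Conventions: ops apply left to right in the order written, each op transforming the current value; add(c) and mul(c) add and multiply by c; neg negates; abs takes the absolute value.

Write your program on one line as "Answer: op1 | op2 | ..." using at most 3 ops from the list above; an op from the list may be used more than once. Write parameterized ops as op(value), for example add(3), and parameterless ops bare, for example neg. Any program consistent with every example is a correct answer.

add(-2) | mul(-4) | mul(-1)

Check, running the answer program on each example:
  16 -> 14 -> -56 -> 56
  -36 -> -38 -> 152 -> -152
  -24 -> -26 -> 104 -> -104
  40 -> 38 -> -152 -> 152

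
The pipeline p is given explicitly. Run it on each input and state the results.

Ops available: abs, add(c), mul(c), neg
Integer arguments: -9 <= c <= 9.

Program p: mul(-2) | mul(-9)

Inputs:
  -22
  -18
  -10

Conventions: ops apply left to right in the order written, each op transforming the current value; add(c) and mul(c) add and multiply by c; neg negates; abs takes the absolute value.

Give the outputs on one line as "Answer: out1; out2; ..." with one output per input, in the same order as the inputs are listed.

-396; -324; -180

Execution, op by op:
  -22 -> 44 -> -396
  -18 -> 36 -> -324
  -10 -> 20 -> -180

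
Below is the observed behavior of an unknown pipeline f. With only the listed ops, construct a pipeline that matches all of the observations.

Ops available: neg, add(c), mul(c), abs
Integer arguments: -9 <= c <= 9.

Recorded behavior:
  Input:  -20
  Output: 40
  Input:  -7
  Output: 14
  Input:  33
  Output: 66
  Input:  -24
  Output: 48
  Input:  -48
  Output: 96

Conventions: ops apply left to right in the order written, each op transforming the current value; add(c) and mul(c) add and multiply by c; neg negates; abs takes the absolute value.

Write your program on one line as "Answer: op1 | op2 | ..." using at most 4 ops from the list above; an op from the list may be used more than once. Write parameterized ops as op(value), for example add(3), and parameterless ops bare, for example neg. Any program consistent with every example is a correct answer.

neg | abs | mul(2)

Check, running the answer program on each example:
  -20 -> 20 -> 20 -> 40
  -7 -> 7 -> 7 -> 14
  33 -> -33 -> 33 -> 66
  -24 -> 24 -> 24 -> 48
  -48 -> 48 -> 48 -> 96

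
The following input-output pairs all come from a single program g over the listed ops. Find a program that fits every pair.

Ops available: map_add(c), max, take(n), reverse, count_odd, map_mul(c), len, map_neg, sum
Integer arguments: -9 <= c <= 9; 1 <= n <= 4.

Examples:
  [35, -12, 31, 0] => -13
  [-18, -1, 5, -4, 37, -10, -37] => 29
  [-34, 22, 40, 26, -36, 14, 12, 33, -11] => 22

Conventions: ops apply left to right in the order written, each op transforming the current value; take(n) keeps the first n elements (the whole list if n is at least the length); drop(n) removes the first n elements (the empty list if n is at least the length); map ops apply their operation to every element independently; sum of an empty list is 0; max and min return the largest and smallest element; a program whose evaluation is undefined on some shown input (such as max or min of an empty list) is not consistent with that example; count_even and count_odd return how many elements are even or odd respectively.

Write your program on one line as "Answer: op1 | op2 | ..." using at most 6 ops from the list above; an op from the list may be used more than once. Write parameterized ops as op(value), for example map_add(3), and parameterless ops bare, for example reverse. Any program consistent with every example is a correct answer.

map_neg | map_add(3) | take(2) | map_add(2) | sum

Check, running the answer program on each example:
  [35, -12, 31, 0] -> [-35, 12, -31, 0] -> [-32, 15, -28, 3] -> [-32, 15] -> [-30, 17] -> -13
  [-18, -1, 5, -4, 37, -10, -37] -> [18, 1, -5, 4, -37, 10, 37] -> [21, 4, -2, 7, -34, 13, 40] -> [21, 4] -> [23, 6] -> 29
  [-34, 22, 40, 26, -36, 14, 12, 33, -11] -> [34, -22, -40, -26, 36, -14, -12, -33, 11] -> [37, -19, -37, -23, 39, -11, -9, -30, 14] -> [37, -19] -> [39, -17] -> 22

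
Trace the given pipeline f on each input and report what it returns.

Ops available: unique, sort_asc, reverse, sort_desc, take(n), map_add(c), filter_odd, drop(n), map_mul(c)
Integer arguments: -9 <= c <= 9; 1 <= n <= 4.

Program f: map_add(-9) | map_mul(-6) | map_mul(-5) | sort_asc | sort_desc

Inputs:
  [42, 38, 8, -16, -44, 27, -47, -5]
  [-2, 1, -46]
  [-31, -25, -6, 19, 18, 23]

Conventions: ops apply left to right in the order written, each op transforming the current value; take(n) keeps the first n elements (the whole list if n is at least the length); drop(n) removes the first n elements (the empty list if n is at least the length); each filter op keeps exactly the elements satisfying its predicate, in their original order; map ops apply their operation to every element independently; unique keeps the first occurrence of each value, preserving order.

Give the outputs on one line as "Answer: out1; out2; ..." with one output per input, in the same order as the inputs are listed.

Execution, op by op:
  [42, 38, 8, -16, -44, 27, -47, -5] -> [33, 29, -1, -25, -53, 18, -56, -14] -> [-198, -174, 6, 150, 318, -108, 336, 84] -> [990, 870, -30, -750, -1590, 540, -1680, -420] -> [-1680, -1590, -750, -420, -30, 540, 870, 990] -> [990, 870, 540, -30, -420, -750, -1590, -1680]
  [-2, 1, -46] -> [-11, -8, -55] -> [66, 48, 330] -> [-330, -240, -1650] -> [-1650, -330, -240] -> [-240, -330, -1650]
  [-31, -25, -6, 19, 18, 23] -> [-40, -34, -15, 10, 9, 14] -> [240, 204, 90, -60, -54, -84] -> [-1200, -1020, -450, 300, 270, 420] -> [-1200, -1020, -450, 270, 300, 420] -> [420, 300, 270, -450, -1020, -1200]

[990, 870, 540, -30, -420, -750, -1590, -1680]; [-240, -330, -1650]; [420, 300, 270, -450, -1020, -1200]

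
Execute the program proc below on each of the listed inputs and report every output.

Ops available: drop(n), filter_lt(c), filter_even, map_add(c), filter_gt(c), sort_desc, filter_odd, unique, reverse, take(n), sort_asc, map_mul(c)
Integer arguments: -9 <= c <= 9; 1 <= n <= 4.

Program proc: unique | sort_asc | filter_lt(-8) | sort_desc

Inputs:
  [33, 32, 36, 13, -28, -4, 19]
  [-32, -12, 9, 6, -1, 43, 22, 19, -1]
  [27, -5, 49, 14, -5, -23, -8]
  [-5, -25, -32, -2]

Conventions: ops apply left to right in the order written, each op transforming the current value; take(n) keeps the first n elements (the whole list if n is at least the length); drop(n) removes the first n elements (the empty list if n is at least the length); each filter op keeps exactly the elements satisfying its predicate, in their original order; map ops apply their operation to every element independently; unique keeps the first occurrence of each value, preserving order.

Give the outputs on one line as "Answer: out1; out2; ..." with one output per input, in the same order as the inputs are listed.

[-28]; [-12, -32]; [-23]; [-25, -32]

Execution, op by op:
  [33, 32, 36, 13, -28, -4, 19] -> [33, 32, 36, 13, -28, -4, 19] -> [-28, -4, 13, 19, 32, 33, 36] -> [-28] -> [-28]
  [-32, -12, 9, 6, -1, 43, 22, 19, -1] -> [-32, -12, 9, 6, -1, 43, 22, 19] -> [-32, -12, -1, 6, 9, 19, 22, 43] -> [-32, -12] -> [-12, -32]
  [27, -5, 49, 14, -5, -23, -8] -> [27, -5, 49, 14, -23, -8] -> [-23, -8, -5, 14, 27, 49] -> [-23] -> [-23]
  [-5, -25, -32, -2] -> [-5, -25, -32, -2] -> [-32, -25, -5, -2] -> [-32, -25] -> [-25, -32]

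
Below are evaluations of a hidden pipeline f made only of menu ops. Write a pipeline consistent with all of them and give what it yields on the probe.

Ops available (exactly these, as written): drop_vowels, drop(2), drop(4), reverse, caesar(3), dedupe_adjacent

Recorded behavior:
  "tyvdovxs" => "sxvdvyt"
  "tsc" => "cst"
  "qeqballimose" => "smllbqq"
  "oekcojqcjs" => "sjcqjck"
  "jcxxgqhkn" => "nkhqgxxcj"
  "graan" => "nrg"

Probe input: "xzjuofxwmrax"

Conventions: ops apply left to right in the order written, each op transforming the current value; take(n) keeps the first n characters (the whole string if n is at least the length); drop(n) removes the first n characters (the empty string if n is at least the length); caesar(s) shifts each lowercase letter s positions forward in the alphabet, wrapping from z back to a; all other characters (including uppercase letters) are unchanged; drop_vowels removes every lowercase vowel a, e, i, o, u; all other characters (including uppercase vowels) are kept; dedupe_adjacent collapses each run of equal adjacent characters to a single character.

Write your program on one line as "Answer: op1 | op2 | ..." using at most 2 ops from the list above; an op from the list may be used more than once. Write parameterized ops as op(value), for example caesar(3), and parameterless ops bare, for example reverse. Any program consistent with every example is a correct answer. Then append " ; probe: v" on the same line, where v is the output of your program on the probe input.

drop_vowels | reverse ; probe: "xrmwxfjzx"

Check, running the answer program on each example:
  "tyvdovxs" -> "tyvdvxs" -> "sxvdvyt"
  "tsc" -> "tsc" -> "cst"
  "qeqballimose" -> "qqbllms" -> "smllbqq"
  "oekcojqcjs" -> "kcjqcjs" -> "sjcqjck"
  "jcxxgqhkn" -> "jcxxgqhkn" -> "nkhqgxxcj"
  "graan" -> "grn" -> "nrg"
  probe: "xzjuofxwmrax" -> "xzjfxwmrx" -> "xrmwxfjzx"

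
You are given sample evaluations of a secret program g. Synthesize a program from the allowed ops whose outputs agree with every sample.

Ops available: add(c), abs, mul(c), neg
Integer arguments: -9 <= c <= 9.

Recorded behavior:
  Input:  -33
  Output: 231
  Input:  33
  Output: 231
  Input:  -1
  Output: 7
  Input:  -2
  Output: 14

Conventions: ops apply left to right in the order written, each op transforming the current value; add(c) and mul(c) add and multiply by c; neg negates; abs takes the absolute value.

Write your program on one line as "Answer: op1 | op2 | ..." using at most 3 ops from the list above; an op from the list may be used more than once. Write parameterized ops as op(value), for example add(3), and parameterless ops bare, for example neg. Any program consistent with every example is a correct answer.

mul(-7) | abs

Check, running the answer program on each example:
  -33 -> 231 -> 231
  33 -> -231 -> 231
  -1 -> 7 -> 7
  -2 -> 14 -> 14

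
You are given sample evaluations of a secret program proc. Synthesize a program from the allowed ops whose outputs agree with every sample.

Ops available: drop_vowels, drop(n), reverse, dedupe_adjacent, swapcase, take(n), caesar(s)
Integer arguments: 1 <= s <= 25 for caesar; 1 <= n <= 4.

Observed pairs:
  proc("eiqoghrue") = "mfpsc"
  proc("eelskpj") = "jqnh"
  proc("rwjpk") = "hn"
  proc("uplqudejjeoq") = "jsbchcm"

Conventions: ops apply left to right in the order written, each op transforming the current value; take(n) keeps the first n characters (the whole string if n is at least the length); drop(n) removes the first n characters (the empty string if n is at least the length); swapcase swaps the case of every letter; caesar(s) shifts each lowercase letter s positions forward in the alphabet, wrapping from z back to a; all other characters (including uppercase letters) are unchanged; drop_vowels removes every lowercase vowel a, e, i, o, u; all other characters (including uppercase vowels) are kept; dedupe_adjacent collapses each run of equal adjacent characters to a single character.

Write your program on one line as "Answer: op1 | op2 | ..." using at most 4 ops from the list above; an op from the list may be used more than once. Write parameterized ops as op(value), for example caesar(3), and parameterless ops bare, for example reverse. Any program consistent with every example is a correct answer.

caesar(24) | drop(2) | dedupe_adjacent | drop_vowels

Check, running the answer program on each example:
  "eiqoghrue" -> "cgomefpsc" -> "omefpsc" -> "omefpsc" -> "mfpsc"
  "eelskpj" -> "ccjqinh" -> "jqinh" -> "jqinh" -> "jqnh"
  "rwjpk" -> "puhni" -> "hni" -> "hni" -> "hn"
  "uplqudejjeoq" -> "snjosbchhcmo" -> "josbchhcmo" -> "josbchcmo" -> "jsbchcm"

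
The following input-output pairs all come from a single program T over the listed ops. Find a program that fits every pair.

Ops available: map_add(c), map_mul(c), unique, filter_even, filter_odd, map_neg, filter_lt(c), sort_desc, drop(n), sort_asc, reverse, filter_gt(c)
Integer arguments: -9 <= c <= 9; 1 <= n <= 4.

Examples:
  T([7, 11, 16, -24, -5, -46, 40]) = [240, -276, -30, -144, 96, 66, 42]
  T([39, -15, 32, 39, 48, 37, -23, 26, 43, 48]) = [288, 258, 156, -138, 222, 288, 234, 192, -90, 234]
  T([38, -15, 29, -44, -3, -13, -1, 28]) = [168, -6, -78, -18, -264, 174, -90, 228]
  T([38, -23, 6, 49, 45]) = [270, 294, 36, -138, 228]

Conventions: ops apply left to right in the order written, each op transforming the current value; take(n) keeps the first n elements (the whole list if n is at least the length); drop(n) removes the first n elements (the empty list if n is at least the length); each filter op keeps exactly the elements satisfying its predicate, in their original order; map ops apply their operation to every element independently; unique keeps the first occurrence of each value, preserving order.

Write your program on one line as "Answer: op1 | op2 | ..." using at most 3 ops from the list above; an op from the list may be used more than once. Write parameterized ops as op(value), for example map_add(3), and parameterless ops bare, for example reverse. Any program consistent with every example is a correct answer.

map_mul(-6) | map_neg | reverse

Check, running the answer program on each example:
  [7, 11, 16, -24, -5, -46, 40] -> [-42, -66, -96, 144, 30, 276, -240] -> [42, 66, 96, -144, -30, -276, 240] -> [240, -276, -30, -144, 96, 66, 42]
  [39, -15, 32, 39, 48, 37, -23, 26, 43, 48] -> [-234, 90, -192, -234, -288, -222, 138, -156, -258, -288] -> [234, -90, 192, 234, 288, 222, -138, 156, 258, 288] -> [288, 258, 156, -138, 222, 288, 234, 192, -90, 234]
  [38, -15, 29, -44, -3, -13, -1, 28] -> [-228, 90, -174, 264, 18, 78, 6, -168] -> [228, -90, 174, -264, -18, -78, -6, 168] -> [168, -6, -78, -18, -264, 174, -90, 228]
  [38, -23, 6, 49, 45] -> [-228, 138, -36, -294, -270] -> [228, -138, 36, 294, 270] -> [270, 294, 36, -138, 228]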